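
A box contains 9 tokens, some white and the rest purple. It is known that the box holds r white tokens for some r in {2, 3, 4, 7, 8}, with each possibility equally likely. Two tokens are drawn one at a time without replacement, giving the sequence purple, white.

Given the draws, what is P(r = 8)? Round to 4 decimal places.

Compute the likelihood of the observed sequence for each case: P(data | r = 2) = (7/9)(2/8) = 7/36; P(data | r = 3) = (6/9)(3/8) = 1/4; P(data | r = 4) = (5/9)(4/8) = 5/18; P(data | r = 7) = (2/9)(7/8) = 7/36; P(data | r = 8) = (1/9)(8/8) = 1/9.
The prior-weighted likelihoods are 1/5 · 7/36 = 7/180, 1/5 · 1/4 = 1/20, 1/5 · 5/18 = 1/18, 1/5 · 7/36 = 7/180, 1/5 · 1/9 = 1/45; with total 37/180.
Hence P(r = 8 | data) = (1/45) / (37/180) = 4/37.

0.1081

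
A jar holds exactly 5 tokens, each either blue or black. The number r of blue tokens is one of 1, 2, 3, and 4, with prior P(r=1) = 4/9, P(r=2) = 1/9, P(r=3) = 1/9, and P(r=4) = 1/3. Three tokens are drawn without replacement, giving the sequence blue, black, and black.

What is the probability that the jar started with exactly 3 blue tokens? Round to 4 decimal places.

0.0909

Under each hypothesis, the probability of the observed sequence is: P(data | r = 1) = (1/5)(4/4)(3/3) = 1/5; P(data | r = 2) = (2/5)(3/4)(2/3) = 1/5; P(data | r = 3) = (3/5)(2/4)(1/3) = 1/10; P(data | r = 4) = (4/5)(1/4)(0/3) = 0.
Weighting by the prior gives 4/9 · 1/5 = 4/45, 1/9 · 1/5 = 1/45, 1/9 · 1/10 = 1/90, 1/3 · 0 = 0; with total 11/90.
Therefore the posterior P(r = 3 | data) = (1/90) / (11/90) = 1/11.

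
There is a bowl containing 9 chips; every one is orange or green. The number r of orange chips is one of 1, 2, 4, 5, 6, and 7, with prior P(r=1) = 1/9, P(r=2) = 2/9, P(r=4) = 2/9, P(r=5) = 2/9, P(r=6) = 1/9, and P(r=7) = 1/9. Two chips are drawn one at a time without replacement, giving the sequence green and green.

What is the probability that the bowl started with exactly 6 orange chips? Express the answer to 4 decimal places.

0.0283

The likelihood of the observed sequence under each hypothesis: P(data | r = 1) = (8/9)(7/8) = 7/9; P(data | r = 2) = (7/9)(6/8) = 7/12; P(data | r = 4) = (5/9)(4/8) = 5/18; P(data | r = 5) = (4/9)(3/8) = 1/6; P(data | r = 6) = (3/9)(2/8) = 1/12; P(data | r = 7) = (2/9)(1/8) = 1/36.
Weighting by the prior gives 1/9 · 7/9 = 7/81, 2/9 · 7/12 = 7/54, 2/9 · 5/18 = 5/81, 2/9 · 1/6 = 1/27, 1/9 · 1/12 = 1/108, 1/9 · 1/36 = 1/324; with total 53/162.
By Bayes' rule, P(r = 6 | data) = (1/108) / (53/162) = 3/106.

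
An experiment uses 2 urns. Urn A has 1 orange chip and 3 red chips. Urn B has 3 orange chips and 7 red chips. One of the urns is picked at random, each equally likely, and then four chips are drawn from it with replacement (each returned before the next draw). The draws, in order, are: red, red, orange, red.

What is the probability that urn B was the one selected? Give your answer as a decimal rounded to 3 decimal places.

The likelihood of the observed sequence under each hypothesis: P(data | urn A) = (3/4)(3/4)(1/4)(3/4) = 0.10547; P(data | urn B) = (7/10)(7/10)(3/10)(7/10) = 0.1029.
Weighting by the prior gives 1/2 · 0.10547 = 0.052734, 1/2 · 0.1029 = 0.05145; these sum to 0.10418.
By Bayes' rule, P(urn B | data) = (0.05145) / (0.10418) = 0.49384.

0.494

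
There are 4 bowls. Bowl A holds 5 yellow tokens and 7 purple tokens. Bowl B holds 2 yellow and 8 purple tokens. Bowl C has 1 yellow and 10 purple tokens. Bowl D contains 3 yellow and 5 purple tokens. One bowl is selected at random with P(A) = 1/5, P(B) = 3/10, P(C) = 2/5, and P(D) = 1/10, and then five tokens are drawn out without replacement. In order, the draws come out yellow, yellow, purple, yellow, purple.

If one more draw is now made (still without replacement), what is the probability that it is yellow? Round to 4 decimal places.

0.2137

The likelihood of the observed sequence under each hypothesis: P(data | bowl A) = (5/12)(4/11)(7/10)(3/9)(6/8) = 0.026515; P(data | bowl B) = (2/10)(1/9)(8/8)(0/7) = 0; P(data | bowl C) = (1/11)(0/10) = 0; P(data | bowl D) = (3/8)(2/7)(5/6)(1/5)(4/4) = 0.017857.
Multiplying each by its prior: 1/5 · 0.026515 = 0.005303, 3/10 · 0 = 0, 2/5 · 0 = 0, 1/10 · 0.017857 = 0.0017857; these sum to 0.0070887.
Normalising, the posterior is P(bowl A | data) = 0.74809, P(bowl B | data) = 0, P(bowl C | data) = 0, P(bowl D | data) = 0.25191.
The predictive probability is P(yellow next | data) = (2/7)(0.74809) + (0)(0.25191) = 0.21374.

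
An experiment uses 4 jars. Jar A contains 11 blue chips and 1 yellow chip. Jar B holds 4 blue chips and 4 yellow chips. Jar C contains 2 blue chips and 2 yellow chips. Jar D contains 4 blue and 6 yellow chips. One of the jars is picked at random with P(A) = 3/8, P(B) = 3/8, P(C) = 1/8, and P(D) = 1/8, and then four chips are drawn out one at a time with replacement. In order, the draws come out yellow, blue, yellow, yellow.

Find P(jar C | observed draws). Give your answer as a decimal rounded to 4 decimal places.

Under each hypothesis, the probability of the observed sequence is: P(data | jar A) = (1/12)(11/12)(1/12)(1/12) = 0.00053048; P(data | jar B) = (4/8)(4/8)(4/8)(4/8) = 0.0625; P(data | jar C) = (2/4)(2/4)(2/4)(2/4) = 0.0625; P(data | jar D) = (6/10)(4/10)(6/10)(6/10) = 0.0864.
Multiplying each by its prior: 3/8 · 0.00053048 = 0.00019893, 3/8 · 0.0625 = 0.023438, 1/8 · 0.0625 = 0.0078125, 1/8 · 0.0864 = 0.0108; these sum to 0.042249.
By Bayes' rule, P(jar C | data) = (0.0078125) / (0.042249) = 0.18492.

0.1849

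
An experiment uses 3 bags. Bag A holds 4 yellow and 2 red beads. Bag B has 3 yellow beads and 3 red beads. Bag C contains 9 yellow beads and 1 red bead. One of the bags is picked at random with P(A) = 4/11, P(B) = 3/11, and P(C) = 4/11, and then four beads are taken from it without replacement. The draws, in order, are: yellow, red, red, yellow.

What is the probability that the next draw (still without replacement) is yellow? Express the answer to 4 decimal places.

0.7353

Compute the likelihood of the observed sequence for each case: P(data | bag A) = (4/6)(2/5)(1/4)(3/3) = 1/15; P(data | bag B) = (3/6)(3/5)(2/4)(2/3) = 1/10; P(data | bag C) = (9/10)(1/9)(0/8) = 0.
The prior-weighted likelihoods are 4/11 · 1/15 = 4/165, 3/11 · 1/10 = 3/110, 4/11 · 0 = 0; summing to 17/330.
Dividing through by the total gives posterior P(bag A | data) = 8/17, P(bag B | data) = 9/17, P(bag C | data) = 0.
So P(yellow next | data) = Σ P(yellow next | H) P(H | data) = (1)(8/17) + (1/2)(9/17) = 25/34.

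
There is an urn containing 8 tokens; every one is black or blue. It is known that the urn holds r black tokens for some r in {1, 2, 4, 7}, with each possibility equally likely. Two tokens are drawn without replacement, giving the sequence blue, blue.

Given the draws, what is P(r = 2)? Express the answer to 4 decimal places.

The likelihood of the observed sequence under each hypothesis: P(data | r = 1) = (7/8)(6/7) = 3/4; P(data | r = 2) = (6/8)(5/7) = 15/28; P(data | r = 4) = (4/8)(3/7) = 3/14; P(data | r = 7) = (1/8)(0/7) = 0.
Weighting by the prior gives 1/4 · 3/4 = 3/16, 1/4 · 15/28 = 15/112, 1/4 · 3/14 = 3/56, 1/4 · 0 = 0; these sum to 3/8.
So P(r = 2 | data) = (15/112) / (3/8) = 5/14.

0.3571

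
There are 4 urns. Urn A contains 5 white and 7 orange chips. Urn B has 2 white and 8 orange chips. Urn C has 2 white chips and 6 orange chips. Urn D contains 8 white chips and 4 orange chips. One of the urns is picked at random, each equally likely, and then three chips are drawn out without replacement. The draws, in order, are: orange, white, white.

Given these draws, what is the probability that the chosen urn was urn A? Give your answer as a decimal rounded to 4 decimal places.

Under each hypothesis, the probability of the observed sequence is: P(data | urn A) = (7/12)(5/11)(4/10) = 0.10606; P(data | urn B) = (8/10)(2/9)(1/8) = 0.022222; P(data | urn C) = (6/8)(2/7)(1/6) = 0.035714; P(data | urn D) = (4/12)(8/11)(7/10) = 0.1697.
The prior-weighted likelihoods are 1/4 · 0.10606 = 0.026515, 1/4 · 0.022222 = 0.0055556, 1/4 · 0.035714 = 0.0089286, 1/4 · 0.1697 = 0.042424; these sum to 0.083424.
So P(urn A | data) = (0.026515) / (0.083424) = 0.31784.

0.3178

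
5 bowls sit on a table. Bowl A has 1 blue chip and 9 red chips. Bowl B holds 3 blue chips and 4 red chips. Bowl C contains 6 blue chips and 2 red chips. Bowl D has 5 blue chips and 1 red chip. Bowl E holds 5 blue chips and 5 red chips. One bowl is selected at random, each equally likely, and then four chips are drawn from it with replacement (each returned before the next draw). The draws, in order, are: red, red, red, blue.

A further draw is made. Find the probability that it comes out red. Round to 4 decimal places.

0.6327

Under each hypothesis, the probability of the observed sequence is: P(data | bowl A) = (9/10)(9/10)(9/10)(1/10) = 0.0729; P(data | bowl B) = (4/7)(4/7)(4/7)(3/7) = 0.079967; P(data | bowl C) = (2/8)(2/8)(2/8)(6/8) = 0.011719; P(data | bowl D) = (1/6)(1/6)(1/6)(5/6) = 0.003858; P(data | bowl E) = (5/10)(5/10)(5/10)(5/10) = 0.0625.
Weighting by the prior gives 1/5 · 0.0729 = 0.01458, 1/5 · 0.079967 = 0.015993, 1/5 · 0.011719 = 0.0023437, 1/5 · 0.003858 = 0.0007716, 1/5 · 0.0625 = 0.0125; with total 0.046189.
Normalising, the posterior is P(bowl A | data) = 0.31566, P(bowl B | data) = 0.34626, P(bowl C | data) = 0.050743, P(bowl D | data) = 0.016705, P(bowl E | data) = 0.27063.
So P(red next | data) = Σ P(red next | H) P(H | data) = (9/10)(0.31566) + (4/7)(0.34626) + (1/4)(0.050743) + (1/6)(0.016705) + (1/2)(0.27063) = 0.63274.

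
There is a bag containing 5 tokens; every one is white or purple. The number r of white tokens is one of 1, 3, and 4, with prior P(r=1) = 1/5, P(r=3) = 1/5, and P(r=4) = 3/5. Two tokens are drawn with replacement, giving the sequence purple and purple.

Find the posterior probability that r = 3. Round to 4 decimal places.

0.1739

Compute the likelihood of the observed sequence for each case: P(data | r = 1) = (4/5)(4/5) = 16/25; P(data | r = 3) = (2/5)(2/5) = 4/25; P(data | r = 4) = (1/5)(1/5) = 1/25.
The prior-weighted likelihoods are 1/5 · 16/25 = 16/125, 1/5 · 4/25 = 4/125, 3/5 · 1/25 = 3/125; these sum to 23/125.
Therefore the posterior P(r = 3 | data) = (4/125) / (23/125) = 4/23.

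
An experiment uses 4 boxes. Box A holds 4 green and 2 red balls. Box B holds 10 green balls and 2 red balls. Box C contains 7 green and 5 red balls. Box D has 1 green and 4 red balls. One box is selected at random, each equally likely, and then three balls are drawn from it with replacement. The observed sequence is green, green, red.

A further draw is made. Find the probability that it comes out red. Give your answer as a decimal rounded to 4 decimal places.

0.3504

Compute the likelihood of the observed sequence for each case: P(data | box A) = (4/6)(4/6)(2/6) = 0.14815; P(data | box B) = (10/12)(10/12)(2/12) = 0.11574; P(data | box C) = (7/12)(7/12)(5/12) = 0.14178; P(data | box D) = (1/5)(1/5)(4/5) = 0.032.
The prior-weighted likelihoods are 1/4 · 0.14815 = 0.037037, 1/4 · 0.11574 = 0.028935, 1/4 · 0.14178 = 0.035446, 1/4 · 0.032 = 0.008; summing to 0.10942.
The posterior is then P(box A | data) = 0.33849, P(box B | data) = 0.26445, P(box C | data) = 0.32395, P(box D | data) = 0.073114.
Averaging over the posterior, P(red next | data) = (1/3)(0.33849) + (1/6)(0.26445) + (5/12)(0.32395) + (4/5)(0.073114) = 0.35037.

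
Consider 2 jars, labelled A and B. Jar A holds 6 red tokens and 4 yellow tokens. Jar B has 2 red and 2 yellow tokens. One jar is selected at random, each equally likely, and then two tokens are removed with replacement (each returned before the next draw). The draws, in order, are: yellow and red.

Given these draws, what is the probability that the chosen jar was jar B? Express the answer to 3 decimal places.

Under each hypothesis, the probability of the observed sequence is: P(data | jar A) = (4/10)(6/10) = 6/25; P(data | jar B) = (2/4)(2/4) = 1/4.
Multiplying each by its prior: 1/2 · 6/25 = 3/25, 1/2 · 1/4 = 1/8; with total 49/200.
So P(jar B | data) = (1/8) / (49/200) = 25/49.

0.510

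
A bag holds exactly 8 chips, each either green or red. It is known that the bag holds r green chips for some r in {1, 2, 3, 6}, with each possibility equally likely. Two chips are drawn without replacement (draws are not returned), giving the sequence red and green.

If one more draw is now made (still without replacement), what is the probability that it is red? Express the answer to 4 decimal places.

Under each hypothesis, the probability of the observed sequence is: P(data | r = 1) = (7/8)(1/7) = 1/8; P(data | r = 2) = (6/8)(2/7) = 3/14; P(data | r = 3) = (5/8)(3/7) = 15/56; P(data | r = 6) = (2/8)(6/7) = 3/14.
Multiplying each by its prior: 1/4 · 1/8 = 1/32, 1/4 · 3/14 = 3/56, 1/4 · 15/56 = 15/224, 1/4 · 3/14 = 3/56; these sum to 23/112.
Dividing through by the total gives posterior P(r = 1 | data) = 7/46, P(r = 2 | data) = 6/23, P(r = 3 | data) = 15/46, P(r = 6 | data) = 6/23.
So P(red next | data) = Σ P(red next | H) P(H | data) = (1)(7/46) + (5/6)(6/23) + (2/3)(15/46) + (1/6)(6/23) = 29/46.

0.6304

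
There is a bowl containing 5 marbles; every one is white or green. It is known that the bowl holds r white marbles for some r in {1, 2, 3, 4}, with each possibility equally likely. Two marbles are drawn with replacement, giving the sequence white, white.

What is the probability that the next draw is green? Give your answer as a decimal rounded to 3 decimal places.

0.333

The likelihood of the observed sequence under each hypothesis: P(data | r = 1) = (1/5)(1/5) = 1/25; P(data | r = 2) = (2/5)(2/5) = 4/25; P(data | r = 3) = (3/5)(3/5) = 9/25; P(data | r = 4) = (4/5)(4/5) = 16/25.
Multiplying each by its prior: 1/4 · 1/25 = 1/100, 1/4 · 4/25 = 1/25, 1/4 · 9/25 = 9/100, 1/4 · 16/25 = 4/25; these sum to 3/10.
Normalising, the posterior is P(r = 1 | data) = 1/30, P(r = 2 | data) = 2/15, P(r = 3 | data) = 3/10, P(r = 4 | data) = 8/15.
The predictive probability is P(green next | data) = (4/5)(1/30) + (3/5)(2/15) + (2/5)(3/10) + (1/5)(8/15) = 1/3.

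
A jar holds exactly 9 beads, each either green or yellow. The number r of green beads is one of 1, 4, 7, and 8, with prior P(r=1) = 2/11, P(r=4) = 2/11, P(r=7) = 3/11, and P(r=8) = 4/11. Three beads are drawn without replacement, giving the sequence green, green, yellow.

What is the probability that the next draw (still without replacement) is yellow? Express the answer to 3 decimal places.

0.205

Under each hypothesis, the probability of the observed sequence is: P(data | r = 1) = (1/9)(0/8) = 0; P(data | r = 4) = (4/9)(3/8)(5/7) = 0.11905; P(data | r = 7) = (7/9)(6/8)(2/7) = 0.16667; P(data | r = 8) = (8/9)(7/8)(1/7) = 0.11111.
The prior-weighted likelihoods are 2/11 · 0 = 0, 2/11 · 0.11905 = 0.021645, 3/11 · 0.16667 = 0.045455, 4/11 · 0.11111 = 0.040404; with total 0.1075.
Normalising, the posterior is P(r = 1 | data) = 0, P(r = 4 | data) = 0.20134, P(r = 7 | data) = 0.42282, P(r = 8 | data) = 0.37584.
Averaging over the posterior, P(yellow next | data) = (2/3)(0.20134) + (1/6)(0.42282) + (0)(0.37584) = 0.2047.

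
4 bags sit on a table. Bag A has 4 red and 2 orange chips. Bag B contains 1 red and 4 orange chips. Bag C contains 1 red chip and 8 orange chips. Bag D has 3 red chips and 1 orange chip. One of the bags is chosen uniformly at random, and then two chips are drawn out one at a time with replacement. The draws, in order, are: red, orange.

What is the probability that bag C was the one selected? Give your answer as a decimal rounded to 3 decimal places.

0.148

The likelihood of the observed sequence under each hypothesis: P(data | bag A) = (4/6)(2/6) = 0.22222; P(data | bag B) = (1/5)(4/5) = 0.16; P(data | bag C) = (1/9)(8/9) = 0.098765; P(data | bag D) = (3/4)(1/4) = 0.1875.
The prior-weighted likelihoods are 1/4 · 0.22222 = 0.055556, 1/4 · 0.16 = 0.04, 1/4 · 0.098765 = 0.024691, 1/4 · 0.1875 = 0.046875; summing to 0.16712.
Therefore the posterior P(bag C | data) = (0.024691) / (0.16712) = 0.14774.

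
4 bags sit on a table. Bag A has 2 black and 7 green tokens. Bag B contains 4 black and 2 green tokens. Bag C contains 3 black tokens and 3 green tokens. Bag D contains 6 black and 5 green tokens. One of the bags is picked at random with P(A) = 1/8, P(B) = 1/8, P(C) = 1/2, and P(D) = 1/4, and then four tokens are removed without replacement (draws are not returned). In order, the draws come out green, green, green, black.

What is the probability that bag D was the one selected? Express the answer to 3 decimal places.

The likelihood of the observed sequence under each hypothesis: P(data | bag A) = (7/9)(6/8)(5/7)(2/6) = 0.13889; P(data | bag B) = (2/6)(1/5)(0/4) = 0; P(data | bag C) = (3/6)(2/5)(1/4)(3/3) = 0.05; P(data | bag D) = (5/11)(4/10)(3/9)(6/8) = 0.045455.
The prior-weighted likelihoods are 1/8 · 0.13889 = 0.017361, 1/8 · 0 = 0, 1/2 · 0.05 = 0.025, 1/4 · 0.045455 = 0.011364; summing to 0.053725.
So P(bag D | data) = (0.011364) / (0.053725) = 0.21152.

0.212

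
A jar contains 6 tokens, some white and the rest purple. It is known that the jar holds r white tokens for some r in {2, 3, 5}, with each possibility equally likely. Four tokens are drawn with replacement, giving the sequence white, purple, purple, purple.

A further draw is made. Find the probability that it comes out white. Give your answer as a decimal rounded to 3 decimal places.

Under each hypothesis, the probability of the observed sequence is: P(data | r = 2) = (2/6)(4/6)(4/6)(4/6) = 0.098765; P(data | r = 3) = (3/6)(3/6)(3/6)(3/6) = 0.0625; P(data | r = 5) = (5/6)(1/6)(1/6)(1/6) = 0.003858.
The prior-weighted likelihoods are 1/3 · 0.098765 = 0.032922, 1/3 · 0.0625 = 0.020833, 1/3 · 0.003858 = 0.001286; with total 0.055041.
The posterior is then P(r = 2 | data) = 0.59813, P(r = 3 | data) = 0.3785, P(r = 5 | data) = 0.023364.
So P(white next | data) = Σ P(white next | H) P(H | data) = (1/3)(0.59813) + (1/2)(0.3785) + (5/6)(0.023364) = 0.4081.

0.408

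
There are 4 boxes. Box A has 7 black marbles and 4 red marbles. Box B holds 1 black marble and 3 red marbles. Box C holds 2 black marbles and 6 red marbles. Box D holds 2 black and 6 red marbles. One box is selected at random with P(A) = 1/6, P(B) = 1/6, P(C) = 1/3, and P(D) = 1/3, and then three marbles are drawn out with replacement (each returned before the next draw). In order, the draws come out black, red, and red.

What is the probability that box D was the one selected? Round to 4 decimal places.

For each hypothesis, P(data | H) works out to: P(data | box A) = (7/11)(4/11)(4/11) = 0.084147; P(data | box B) = (1/4)(3/4)(3/4) = 0.14062; P(data | box C) = (2/8)(6/8)(6/8) = 0.14062; P(data | box D) = (2/8)(6/8)(6/8) = 0.14062.
The prior-weighted likelihoods are 1/6 · 0.084147 = 0.014025, 1/6 · 0.14062 = 0.023438, 1/3 · 0.14062 = 0.046875, 1/3 · 0.14062 = 0.046875; these sum to 0.13121.
So P(box D | data) = (0.046875) / (0.13121) = 0.35725.

0.3572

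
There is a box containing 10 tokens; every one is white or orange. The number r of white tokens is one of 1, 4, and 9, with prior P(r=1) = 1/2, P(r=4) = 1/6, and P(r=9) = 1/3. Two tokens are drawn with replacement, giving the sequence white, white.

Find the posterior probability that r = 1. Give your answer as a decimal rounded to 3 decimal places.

0.017

The likelihood of the observed sequence under each hypothesis: P(data | r = 1) = (1/10)(1/10) = 1/100; P(data | r = 4) = (4/10)(4/10) = 4/25; P(data | r = 9) = (9/10)(9/10) = 81/100.
Weighting by the prior gives 1/2 · 1/100 = 1/200, 1/6 · 4/25 = 2/75, 1/3 · 81/100 = 27/100; summing to 181/600.
Therefore the posterior P(r = 1 | data) = (1/200) / (181/600) = 3/181.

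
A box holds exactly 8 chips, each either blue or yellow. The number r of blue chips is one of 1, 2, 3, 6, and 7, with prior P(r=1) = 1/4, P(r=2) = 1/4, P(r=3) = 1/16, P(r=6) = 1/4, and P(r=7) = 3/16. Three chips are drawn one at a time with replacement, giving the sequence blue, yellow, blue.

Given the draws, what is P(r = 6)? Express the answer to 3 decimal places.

For each hypothesis, P(data | H) works out to: P(data | r = 1) = (1/8)(7/8)(1/8) = 0.013672; P(data | r = 2) = (2/8)(6/8)(2/8) = 0.046875; P(data | r = 3) = (3/8)(5/8)(3/8) = 0.087891; P(data | r = 6) = (6/8)(2/8)(6/8) = 0.14062; P(data | r = 7) = (7/8)(1/8)(7/8) = 0.095703.
The prior-weighted likelihoods are 1/4 · 0.013672 = 0.003418, 1/4 · 0.046875 = 0.011719, 1/16 · 0.087891 = 0.0054932, 1/4 · 0.14062 = 0.035156, 3/16 · 0.095703 = 0.017944; with total 0.07373.
Therefore the posterior P(r = 6 | data) = (0.035156) / (0.07373) = 0.47682.

0.477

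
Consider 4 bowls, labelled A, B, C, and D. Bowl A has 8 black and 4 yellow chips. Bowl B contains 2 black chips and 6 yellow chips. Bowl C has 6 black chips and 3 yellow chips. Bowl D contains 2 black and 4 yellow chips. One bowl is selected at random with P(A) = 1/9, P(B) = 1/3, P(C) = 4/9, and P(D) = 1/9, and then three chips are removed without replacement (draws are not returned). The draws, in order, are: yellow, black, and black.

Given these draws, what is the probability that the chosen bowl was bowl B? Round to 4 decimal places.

For each hypothesis, P(data | H) works out to: P(data | bowl A) = (4/12)(8/11)(7/10) = 0.1697; P(data | bowl B) = (6/8)(2/7)(1/6) = 0.035714; P(data | bowl C) = (3/9)(6/8)(5/7) = 0.17857; P(data | bowl D) = (4/6)(2/5)(1/4) = 0.066667.
Multiplying each by its prior: 1/9 · 0.1697 = 0.018855, 1/3 · 0.035714 = 0.011905, 4/9 · 0.17857 = 0.079365, 1/9 · 0.066667 = 0.0074074; these sum to 0.11753.
So P(bowl B | data) = (0.011905) / (0.11753) = 0.10129.

0.1013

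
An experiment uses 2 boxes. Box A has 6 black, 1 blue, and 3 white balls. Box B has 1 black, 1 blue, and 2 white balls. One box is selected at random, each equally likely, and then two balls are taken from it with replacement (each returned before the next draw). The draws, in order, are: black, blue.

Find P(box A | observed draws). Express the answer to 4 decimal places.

0.4898

The likelihood of the observed sequence under each hypothesis: P(data | box A) = (6/10)(1/10) = 3/50; P(data | box B) = (1/4)(1/4) = 1/16.
Multiplying each by its prior: 1/2 · 3/50 = 3/100, 1/2 · 1/16 = 1/32; with total 49/800.
So P(box A | data) = (3/100) / (49/800) = 24/49.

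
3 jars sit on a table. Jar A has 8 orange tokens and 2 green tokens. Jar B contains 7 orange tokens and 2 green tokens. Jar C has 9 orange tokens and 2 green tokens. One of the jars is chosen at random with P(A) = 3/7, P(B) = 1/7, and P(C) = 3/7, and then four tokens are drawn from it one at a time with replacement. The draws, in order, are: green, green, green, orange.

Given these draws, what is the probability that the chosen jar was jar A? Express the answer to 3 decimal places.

0.452

Compute the likelihood of the observed sequence for each case: P(data | jar A) = (2/10)(2/10)(2/10)(8/10) = 0.0064; P(data | jar B) = (2/9)(2/9)(2/9)(7/9) = 0.0085353; P(data | jar C) = (2/11)(2/11)(2/11)(9/11) = 0.0049177.
Multiplying each by its prior: 3/7 · 0.0064 = 0.0027429, 1/7 · 0.0085353 = 0.0012193, 3/7 · 0.0049177 = 0.0021076; these sum to 0.0060698.
Hence P(jar A | data) = (0.0027429) / (0.0060698) = 0.45189.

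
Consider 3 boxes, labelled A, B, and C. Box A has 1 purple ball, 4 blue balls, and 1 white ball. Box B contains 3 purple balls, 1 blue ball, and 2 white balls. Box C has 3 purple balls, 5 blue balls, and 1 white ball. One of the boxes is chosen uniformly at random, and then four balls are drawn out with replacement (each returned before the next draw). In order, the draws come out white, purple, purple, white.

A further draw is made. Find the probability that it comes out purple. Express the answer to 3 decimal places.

Compute the likelihood of the observed sequence for each case: P(data | box A) = (1/6)(1/6)(1/6)(1/6) = 0.0007716; P(data | box B) = (2/6)(3/6)(3/6)(2/6) = 0.027778; P(data | box C) = (1/9)(3/9)(3/9)(1/9) = 0.0013717.
Multiplying each by its prior: 1/3 · 0.0007716 = 0.0002572, 1/3 · 0.027778 = 0.0092593, 1/3 · 0.0013717 = 0.00045725; these sum to 0.0099737.
Dividing through by the total gives posterior P(box A | data) = 0.025788, P(box B | data) = 0.92837, P(box C | data) = 0.045845.
So P(purple next | data) = Σ P(purple next | H) P(H | data) = (1/6)(0.025788) + (1/2)(0.92837) + (1/3)(0.045845) = 0.48376.

0.484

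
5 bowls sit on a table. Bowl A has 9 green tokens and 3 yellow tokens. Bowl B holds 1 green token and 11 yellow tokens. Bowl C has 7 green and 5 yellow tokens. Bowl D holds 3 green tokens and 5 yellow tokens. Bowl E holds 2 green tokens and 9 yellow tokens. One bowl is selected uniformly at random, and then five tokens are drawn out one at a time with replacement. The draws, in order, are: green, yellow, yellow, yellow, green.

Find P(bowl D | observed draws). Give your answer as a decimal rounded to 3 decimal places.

0.376

Under each hypothesis, the probability of the observed sequence is: P(data | bowl A) = (9/12)(3/12)(3/12)(3/12)(9/12) = 0.0087891; P(data | bowl B) = (1/12)(11/12)(11/12)(11/12)(1/12) = 0.005349; P(data | bowl C) = (7/12)(5/12)(5/12)(5/12)(7/12) = 0.024615; P(data | bowl D) = (3/8)(5/8)(5/8)(5/8)(3/8) = 0.034332; P(data | bowl E) = (2/11)(9/11)(9/11)(9/11)(2/11) = 0.018106.
The prior-weighted likelihoods are 1/5 · 0.0087891 = 0.0017578, 1/5 · 0.005349 = 0.0010698, 1/5 · 0.024615 = 0.004923, 1/5 · 0.034332 = 0.0068665, 1/5 · 0.018106 = 0.0036212; summing to 0.018238.
Therefore the posterior P(bowl D | data) = (0.0068665) / (0.018238) = 0.37649.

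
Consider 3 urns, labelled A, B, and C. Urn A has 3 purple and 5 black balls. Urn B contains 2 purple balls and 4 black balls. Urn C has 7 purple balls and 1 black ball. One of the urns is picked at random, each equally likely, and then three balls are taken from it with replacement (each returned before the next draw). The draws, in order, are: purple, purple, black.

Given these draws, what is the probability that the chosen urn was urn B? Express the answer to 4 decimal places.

Compute the likelihood of the observed sequence for each case: P(data | urn A) = (3/8)(3/8)(5/8) = 0.087891; P(data | urn B) = (2/6)(2/6)(4/6) = 0.074074; P(data | urn C) = (7/8)(7/8)(1/8) = 0.095703.
Weighting by the prior gives 1/3 · 0.087891 = 0.029297, 1/3 · 0.074074 = 0.024691, 1/3 · 0.095703 = 0.031901; with total 0.085889.
So P(urn B | data) = (0.024691) / (0.085889) = 0.28748.

0.2875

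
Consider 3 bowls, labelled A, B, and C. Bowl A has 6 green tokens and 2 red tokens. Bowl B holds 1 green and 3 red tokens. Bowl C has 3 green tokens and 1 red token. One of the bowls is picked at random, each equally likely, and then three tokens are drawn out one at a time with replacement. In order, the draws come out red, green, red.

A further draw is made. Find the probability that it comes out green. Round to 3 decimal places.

0.450

For each hypothesis, P(data | H) works out to: P(data | bowl A) = (2/8)(6/8)(2/8) = 3/64; P(data | bowl B) = (3/4)(1/4)(3/4) = 9/64; P(data | bowl C) = (1/4)(3/4)(1/4) = 3/64.
Multiplying each by its prior: 1/3 · 3/64 = 1/64, 1/3 · 9/64 = 3/64, 1/3 · 3/64 = 1/64; summing to 5/64.
Normalising, the posterior is P(bowl A | data) = 1/5, P(bowl B | data) = 3/5, P(bowl C | data) = 1/5.
Averaging over the posterior, P(green next | data) = (3/4)(1/5) + (1/4)(3/5) + (3/4)(1/5) = 9/20.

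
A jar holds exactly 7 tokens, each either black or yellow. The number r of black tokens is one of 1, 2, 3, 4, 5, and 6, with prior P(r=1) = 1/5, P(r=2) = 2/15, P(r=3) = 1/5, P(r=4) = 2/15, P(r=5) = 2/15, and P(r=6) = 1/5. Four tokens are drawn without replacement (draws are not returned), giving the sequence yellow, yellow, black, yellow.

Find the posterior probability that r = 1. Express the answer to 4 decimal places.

Compute the likelihood of the observed sequence for each case: P(data | r = 1) = (6/7)(5/6)(1/5)(4/4) = 1/7; P(data | r = 2) = (5/7)(4/6)(2/5)(3/4) = 1/7; P(data | r = 3) = (4/7)(3/6)(3/5)(2/4) = 3/35; P(data | r = 4) = (3/7)(2/6)(4/5)(1/4) = 1/35; P(data | r = 5) = (2/7)(1/6)(5/5)(0/4) = 0; P(data | r = 6) = (1/7)(0/6) = 0.
Weighting by the prior gives 1/5 · 1/7 = 1/35, 2/15 · 1/7 = 2/105, 1/5 · 3/35 = 3/175, 2/15 · 1/35 = 2/525, 2/15 · 0 = 0, 1/5 · 0 = 0; these sum to 12/175.
Therefore the posterior P(r = 1 | data) = (1/35) / (12/175) = 5/12.

0.4167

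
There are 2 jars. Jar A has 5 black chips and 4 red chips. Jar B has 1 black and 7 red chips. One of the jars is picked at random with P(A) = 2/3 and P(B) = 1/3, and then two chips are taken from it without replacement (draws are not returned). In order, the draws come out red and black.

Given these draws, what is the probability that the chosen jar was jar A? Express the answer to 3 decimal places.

For each hypothesis, P(data | H) works out to: P(data | jar A) = (4/9)(5/8) = 5/18; P(data | jar B) = (7/8)(1/7) = 1/8.
Weighting by the prior gives 2/3 · 5/18 = 5/27, 1/3 · 1/8 = 1/24; summing to 49/216.
Hence P(jar A | data) = (5/27) / (49/216) = 40/49.

0.816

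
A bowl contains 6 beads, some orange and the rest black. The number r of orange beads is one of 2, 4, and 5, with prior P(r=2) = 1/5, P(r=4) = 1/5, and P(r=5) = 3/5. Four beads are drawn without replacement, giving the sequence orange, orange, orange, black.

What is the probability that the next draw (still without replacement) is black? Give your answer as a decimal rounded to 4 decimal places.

0.1053

Under each hypothesis, the probability of the observed sequence is: P(data | r = 2) = (2/6)(1/5)(0/4) = 0; P(data | r = 4) = (4/6)(3/5)(2/4)(2/3) = 2/15; P(data | r = 5) = (5/6)(4/5)(3/4)(1/3) = 1/6.
Weighting by the prior gives 1/5 · 0 = 0, 1/5 · 2/15 = 2/75, 3/5 · 1/6 = 1/10; summing to 19/150.
Normalising, the posterior is P(r = 2 | data) = 0, P(r = 4 | data) = 4/19, P(r = 5 | data) = 15/19.
So P(black next | data) = Σ P(black next | H) P(H | data) = (1/2)(4/19) + (0)(15/19) = 2/19.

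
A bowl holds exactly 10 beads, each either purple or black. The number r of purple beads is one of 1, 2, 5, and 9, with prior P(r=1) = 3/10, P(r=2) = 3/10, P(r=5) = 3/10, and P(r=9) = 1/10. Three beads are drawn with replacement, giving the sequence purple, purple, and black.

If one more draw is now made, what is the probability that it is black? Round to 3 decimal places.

Compute the likelihood of the observed sequence for each case: P(data | r = 1) = (1/10)(1/10)(9/10) = 0.009; P(data | r = 2) = (2/10)(2/10)(8/10) = 0.032; P(data | r = 5) = (5/10)(5/10)(5/10) = 0.125; P(data | r = 9) = (9/10)(9/10)(1/10) = 0.081.
Multiplying each by its prior: 3/10 · 0.009 = 0.0027, 3/10 · 0.032 = 0.0096, 3/10 · 0.125 = 0.0375, 1/10 · 0.081 = 0.0081; these sum to 0.0579.
Normalising, the posterior is P(r = 1 | data) = 0.046632, P(r = 2 | data) = 0.1658, P(r = 5 | data) = 0.64767, P(r = 9 | data) = 0.1399.
So P(black next | data) = Σ P(black next | H) P(H | data) = (9/10)(0.046632) + (4/5)(0.1658) + (1/2)(0.64767) + (1/10)(0.1399) = 0.51244.

0.512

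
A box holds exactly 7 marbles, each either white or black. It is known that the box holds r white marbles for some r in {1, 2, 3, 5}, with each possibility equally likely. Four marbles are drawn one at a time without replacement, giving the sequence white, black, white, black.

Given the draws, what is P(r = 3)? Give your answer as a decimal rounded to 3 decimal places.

Compute the likelihood of the observed sequence for each case: P(data | r = 1) = (1/7)(6/6)(0/5) = 0; P(data | r = 2) = (2/7)(5/6)(1/5)(4/4) = 1/21; P(data | r = 3) = (3/7)(4/6)(2/5)(3/4) = 3/35; P(data | r = 5) = (5/7)(2/6)(4/5)(1/4) = 1/21.
The prior-weighted likelihoods are 1/4 · 0 = 0, 1/4 · 1/21 = 1/84, 1/4 · 3/35 = 3/140, 1/4 · 1/21 = 1/84; with total 19/420.
By Bayes' rule, P(r = 3 | data) = (3/140) / (19/420) = 9/19.

0.474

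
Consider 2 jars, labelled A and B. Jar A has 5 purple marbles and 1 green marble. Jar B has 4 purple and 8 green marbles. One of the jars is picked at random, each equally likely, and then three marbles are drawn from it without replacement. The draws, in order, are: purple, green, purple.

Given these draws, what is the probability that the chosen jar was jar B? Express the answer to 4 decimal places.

0.3038

Under each hypothesis, the probability of the observed sequence is: P(data | jar A) = (5/6)(1/5)(4/4) = 1/6; P(data | jar B) = (4/12)(8/11)(3/10) = 4/55.
Weighting by the prior gives 1/2 · 1/6 = 1/12, 1/2 · 4/55 = 2/55; summing to 79/660.
Therefore the posterior P(jar B | data) = (2/55) / (79/660) = 24/79.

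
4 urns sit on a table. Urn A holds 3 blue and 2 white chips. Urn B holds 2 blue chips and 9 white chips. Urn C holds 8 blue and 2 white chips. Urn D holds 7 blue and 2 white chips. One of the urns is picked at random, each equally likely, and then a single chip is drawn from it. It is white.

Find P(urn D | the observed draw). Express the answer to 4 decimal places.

Under each hypothesis, the probability of this draw is: P(data | urn A) = (2/5) = 2/5; P(data | urn B) = (9/11) = 9/11; P(data | urn C) = (2/10) = 1/5; P(data | urn D) = (2/9) = 2/9.
The prior-weighted likelihoods are 1/4 · 2/5 = 1/10, 1/4 · 9/11 = 9/44, 1/4 · 1/5 = 1/20, 1/4 · 2/9 = 1/18; summing to 203/495.
So P(urn D | data) = (1/18) / (203/495) = 55/406.

0.1355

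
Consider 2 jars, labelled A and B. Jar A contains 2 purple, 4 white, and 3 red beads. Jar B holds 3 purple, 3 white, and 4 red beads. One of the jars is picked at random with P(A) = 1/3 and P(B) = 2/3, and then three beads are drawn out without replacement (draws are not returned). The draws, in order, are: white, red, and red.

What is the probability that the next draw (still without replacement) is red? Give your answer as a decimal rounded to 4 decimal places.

0.2473

The likelihood of the observed sequence under each hypothesis: P(data | jar A) = (4/9)(3/8)(2/7) = 1/21; P(data | jar B) = (3/10)(4/9)(3/8) = 1/20.
Multiplying each by its prior: 1/3 · 1/21 = 1/63, 2/3 · 1/20 = 1/30; summing to 31/630.
The posterior is then P(jar A | data) = 10/31, P(jar B | data) = 21/31.
The predictive probability is P(red next | data) = (1/6)(10/31) + (2/7)(21/31) = 23/93.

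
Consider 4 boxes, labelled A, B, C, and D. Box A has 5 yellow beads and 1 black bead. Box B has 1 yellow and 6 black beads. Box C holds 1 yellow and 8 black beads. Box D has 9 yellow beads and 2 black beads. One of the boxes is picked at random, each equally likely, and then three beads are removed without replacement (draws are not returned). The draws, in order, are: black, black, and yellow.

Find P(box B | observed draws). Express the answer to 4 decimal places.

0.5249

Compute the likelihood of the observed sequence for each case: P(data | box A) = (1/6)(0/5) = 0; P(data | box B) = (6/7)(5/6)(1/5) = 0.14286; P(data | box C) = (8/9)(7/8)(1/7) = 0.11111; P(data | box D) = (2/11)(1/10)(9/9) = 0.018182.
Multiplying each by its prior: 1/4 · 0 = 0, 1/4 · 0.14286 = 0.035714, 1/4 · 0.11111 = 0.027778, 1/4 · 0.018182 = 0.0045455; these sum to 0.068038.
So P(box B | data) = (0.035714) / (0.068038) = 0.52492.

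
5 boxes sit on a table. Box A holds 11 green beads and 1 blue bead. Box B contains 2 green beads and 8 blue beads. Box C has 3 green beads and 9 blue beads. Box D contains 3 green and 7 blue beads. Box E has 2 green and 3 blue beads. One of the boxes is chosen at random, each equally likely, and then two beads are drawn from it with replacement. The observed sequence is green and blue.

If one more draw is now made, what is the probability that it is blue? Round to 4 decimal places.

0.6477

For each hypothesis, P(data | H) works out to: P(data | box A) = (11/12)(1/12) = 0.076389; P(data | box B) = (2/10)(8/10) = 0.16; P(data | box C) = (3/12)(9/12) = 0.1875; P(data | box D) = (3/10)(7/10) = 0.21; P(data | box E) = (2/5)(3/5) = 0.24.
The prior-weighted likelihoods are 1/5 · 0.076389 = 0.015278, 1/5 · 0.16 = 0.032, 1/5 · 0.1875 = 0.0375, 1/5 · 0.21 = 0.042, 1/5 · 0.24 = 0.048; with total 0.17478.
Normalising, the posterior is P(box A | data) = 0.087413, P(box B | data) = 0.18309, P(box C | data) = 0.21456, P(box D | data) = 0.24031, P(box E | data) = 0.27463.
So P(blue next | data) = Σ P(blue next | H) P(H | data) = (1/12)(0.087413) + (4/5)(0.18309) + (3/4)(0.21456) + (7/10)(0.24031) + (3/5)(0.27463) = 0.64767.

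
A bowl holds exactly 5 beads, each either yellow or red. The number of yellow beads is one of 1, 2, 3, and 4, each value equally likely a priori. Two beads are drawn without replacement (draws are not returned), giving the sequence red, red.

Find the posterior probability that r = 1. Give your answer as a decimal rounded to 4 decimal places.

0.6000

Compute the likelihood of the observed sequence for each case: P(data | r = 1) = (4/5)(3/4) = 3/5; P(data | r = 2) = (3/5)(2/4) = 3/10; P(data | r = 3) = (2/5)(1/4) = 1/10; P(data | r = 4) = (1/5)(0/4) = 0.
Multiplying each by its prior: 1/4 · 3/5 = 3/20, 1/4 · 3/10 = 3/40, 1/4 · 1/10 = 1/40, 1/4 · 0 = 0; these sum to 1/4.
Hence P(r = 1 | data) = (3/20) / (1/4) = 3/5.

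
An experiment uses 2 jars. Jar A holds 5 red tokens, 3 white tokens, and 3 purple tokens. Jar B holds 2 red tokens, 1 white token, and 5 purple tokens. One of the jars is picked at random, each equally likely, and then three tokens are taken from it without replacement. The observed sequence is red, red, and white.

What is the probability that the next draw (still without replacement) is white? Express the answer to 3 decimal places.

0.228

The likelihood of the observed sequence under each hypothesis: P(data | jar A) = (5/11)(4/10)(3/9) = 0.060606; P(data | jar B) = (2/8)(1/7)(1/6) = 0.0059524.
Multiplying each by its prior: 1/2 · 0.060606 = 0.030303, 1/2 · 0.0059524 = 0.0029762; with total 0.033279.
Normalising, the posterior is P(jar A | data) = 0.91057, P(jar B | data) = 0.089431.
So P(white next | data) = Σ P(white next | H) P(H | data) = (1/4)(0.91057) + (0)(0.089431) = 0.22764.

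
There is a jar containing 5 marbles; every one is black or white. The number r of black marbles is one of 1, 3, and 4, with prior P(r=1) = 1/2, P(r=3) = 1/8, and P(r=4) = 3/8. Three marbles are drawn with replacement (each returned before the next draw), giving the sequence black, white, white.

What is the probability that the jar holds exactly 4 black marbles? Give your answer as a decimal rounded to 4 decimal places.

Compute the likelihood of the observed sequence for each case: P(data | r = 1) = (1/5)(4/5)(4/5) = 16/125; P(data | r = 3) = (3/5)(2/5)(2/5) = 12/125; P(data | r = 4) = (4/5)(1/5)(1/5) = 4/125.
Multiplying each by its prior: 1/2 · 16/125 = 8/125, 1/8 · 12/125 = 3/250, 3/8 · 4/125 = 3/250; these sum to 11/125.
By Bayes' rule, P(r = 4 | data) = (3/250) / (11/125) = 3/22.

0.1364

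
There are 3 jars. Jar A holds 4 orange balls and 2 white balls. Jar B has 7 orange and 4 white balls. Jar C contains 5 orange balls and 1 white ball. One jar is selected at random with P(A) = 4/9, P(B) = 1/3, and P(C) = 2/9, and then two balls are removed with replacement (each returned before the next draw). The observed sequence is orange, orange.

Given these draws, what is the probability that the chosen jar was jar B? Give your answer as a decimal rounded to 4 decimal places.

0.2773

Compute the likelihood of the observed sequence for each case: P(data | jar A) = (4/6)(4/6) = 0.44444; P(data | jar B) = (7/11)(7/11) = 0.40496; P(data | jar C) = (5/6)(5/6) = 0.69444.
The prior-weighted likelihoods are 4/9 · 0.44444 = 0.19753, 1/3 · 0.40496 = 0.13499, 2/9 · 0.69444 = 0.15432; these sum to 0.48684.
So P(jar B | data) = (0.13499) / (0.48684) = 0.27727.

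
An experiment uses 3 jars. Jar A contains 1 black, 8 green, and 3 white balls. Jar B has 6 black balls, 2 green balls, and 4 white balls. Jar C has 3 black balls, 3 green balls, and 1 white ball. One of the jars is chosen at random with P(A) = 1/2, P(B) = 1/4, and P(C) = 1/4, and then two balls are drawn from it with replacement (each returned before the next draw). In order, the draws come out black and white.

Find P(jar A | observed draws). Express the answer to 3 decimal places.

0.155

Compute the likelihood of the observed sequence for each case: P(data | jar A) = (1/12)(3/12) = 0.020833; P(data | jar B) = (6/12)(4/12) = 0.16667; P(data | jar C) = (3/7)(1/7) = 0.061224.
The prior-weighted likelihoods are 1/2 · 0.020833 = 0.010417, 1/4 · 0.16667 = 0.041667, 1/4 · 0.061224 = 0.015306; with total 0.067389.
By Bayes' rule, P(jar A | data) = (0.010417) / (0.067389) = 0.15457.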